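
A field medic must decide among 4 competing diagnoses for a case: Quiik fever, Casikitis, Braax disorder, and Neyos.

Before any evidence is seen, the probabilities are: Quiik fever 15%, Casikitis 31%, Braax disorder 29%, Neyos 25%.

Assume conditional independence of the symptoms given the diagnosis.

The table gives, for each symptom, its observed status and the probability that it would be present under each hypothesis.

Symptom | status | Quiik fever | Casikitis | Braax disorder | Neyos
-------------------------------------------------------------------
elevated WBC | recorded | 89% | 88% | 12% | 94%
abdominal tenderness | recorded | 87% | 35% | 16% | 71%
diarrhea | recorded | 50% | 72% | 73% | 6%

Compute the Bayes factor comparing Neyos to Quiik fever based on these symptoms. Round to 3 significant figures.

Take the product of per-symptom likelihoods under each hypothesis, then divide.
  Neyos: 0.94 × 0.71 × 0.06 = 0.040044
  Quiik fever: 0.89 × 0.87 × 0.50 = 0.38715
Bayes factor = 0.040044 / 0.38715 ≈ 0.103

0.103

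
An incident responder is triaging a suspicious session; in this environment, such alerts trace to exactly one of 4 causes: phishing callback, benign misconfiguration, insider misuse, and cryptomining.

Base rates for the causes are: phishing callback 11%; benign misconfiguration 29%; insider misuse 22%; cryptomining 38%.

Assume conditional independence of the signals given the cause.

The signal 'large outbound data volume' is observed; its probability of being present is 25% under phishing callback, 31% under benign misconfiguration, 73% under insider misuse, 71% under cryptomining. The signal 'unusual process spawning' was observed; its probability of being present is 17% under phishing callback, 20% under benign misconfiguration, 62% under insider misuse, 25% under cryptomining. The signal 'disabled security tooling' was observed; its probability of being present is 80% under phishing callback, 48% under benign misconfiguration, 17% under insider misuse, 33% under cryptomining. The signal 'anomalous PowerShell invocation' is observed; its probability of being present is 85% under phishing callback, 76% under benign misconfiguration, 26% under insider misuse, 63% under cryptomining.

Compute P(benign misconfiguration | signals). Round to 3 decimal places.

0.233

By Bayes' rule with conditional independence, the unnormalized weight for each hypothesis is prior × ∏ likelihoods:
  phishing callback: 0.11 × 0.25 × 0.17 × 0.80 × 0.85 = 0.003179
  benign misconfiguration: 0.29 × 0.31 × 0.20 × 0.48 × 0.76 = 0.0065591
  insider misuse: 0.22 × 0.73 × 0.62 × 0.17 × 0.26 = 0.0044011
  cryptomining: 0.38 × 0.71 × 0.25 × 0.33 × 0.63 = 0.014023
Normalizing constant Z = 0.003179 + 0.0065591 + 0.0044011 + 0.014023 = 0.028162.
P(benign misconfiguration | evidence) = 0.0065591 / 0.028162 ≈ 0.233.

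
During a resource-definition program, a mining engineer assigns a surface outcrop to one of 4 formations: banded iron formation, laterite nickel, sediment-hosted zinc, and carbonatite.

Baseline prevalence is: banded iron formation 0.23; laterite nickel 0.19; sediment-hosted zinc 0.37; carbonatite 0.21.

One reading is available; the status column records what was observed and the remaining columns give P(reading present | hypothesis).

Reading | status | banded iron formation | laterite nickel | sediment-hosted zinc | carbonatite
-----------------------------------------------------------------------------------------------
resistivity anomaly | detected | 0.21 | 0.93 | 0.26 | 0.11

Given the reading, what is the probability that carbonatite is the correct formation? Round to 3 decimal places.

By Bayes' rule, the unnormalized weight for each hypothesis is prior × likelihood:
  banded iron formation: 0.23 × 0.21 = 0.0483
  laterite nickel: 0.19 × 0.93 = 0.1767
  sediment-hosted zinc: 0.37 × 0.26 = 0.0962
  carbonatite: 0.21 × 0.11 = 0.0231
Normalizing constant Z = 0.0483 + 0.1767 + 0.0962 + 0.0231 = 0.3443.
P(carbonatite | evidence) = 0.0231 / 0.3443 ≈ 0.067.

0.067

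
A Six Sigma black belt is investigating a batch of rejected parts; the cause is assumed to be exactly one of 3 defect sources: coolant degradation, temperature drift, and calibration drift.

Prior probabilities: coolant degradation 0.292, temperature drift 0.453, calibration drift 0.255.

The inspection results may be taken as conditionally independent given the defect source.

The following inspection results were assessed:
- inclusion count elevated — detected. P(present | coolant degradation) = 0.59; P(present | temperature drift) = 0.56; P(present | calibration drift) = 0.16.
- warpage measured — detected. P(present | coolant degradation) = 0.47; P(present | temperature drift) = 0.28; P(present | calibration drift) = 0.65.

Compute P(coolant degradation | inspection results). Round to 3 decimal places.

0.454

Multiply each prior by the joint likelihood of the inspection result pattern:
  coolant degradation: 0.292 × 0.59 × 0.47 = 0.080972
  temperature drift: 0.453 × 0.56 × 0.28 = 0.07103
  calibration drift: 0.255 × 0.16 × 0.65 = 0.02652
Normalizing constant Z = 0.080972 + 0.07103 + 0.02652 = 0.17852.
P(coolant degradation | evidence) = 0.080972 / 0.17852 ≈ 0.454.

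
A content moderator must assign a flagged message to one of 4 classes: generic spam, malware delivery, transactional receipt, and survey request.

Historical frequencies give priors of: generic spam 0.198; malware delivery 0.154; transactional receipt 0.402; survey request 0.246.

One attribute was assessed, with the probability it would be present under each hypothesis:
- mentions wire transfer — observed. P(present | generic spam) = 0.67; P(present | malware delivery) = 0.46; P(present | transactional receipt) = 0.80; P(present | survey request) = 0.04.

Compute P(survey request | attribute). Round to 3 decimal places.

Multiply each prior by the likelihood of the attribute:
  generic spam: 0.198 × 0.67 = 0.13266
  malware delivery: 0.154 × 0.46 = 0.07084
  transactional receipt: 0.402 × 0.80 = 0.3216
  survey request: 0.246 × 0.04 = 0.00984
Normalizing constant Z = 0.13266 + 0.07084 + 0.3216 + 0.00984 = 0.53494.
P(survey request | evidence) = 0.00984 / 0.53494 ≈ 0.018.

0.018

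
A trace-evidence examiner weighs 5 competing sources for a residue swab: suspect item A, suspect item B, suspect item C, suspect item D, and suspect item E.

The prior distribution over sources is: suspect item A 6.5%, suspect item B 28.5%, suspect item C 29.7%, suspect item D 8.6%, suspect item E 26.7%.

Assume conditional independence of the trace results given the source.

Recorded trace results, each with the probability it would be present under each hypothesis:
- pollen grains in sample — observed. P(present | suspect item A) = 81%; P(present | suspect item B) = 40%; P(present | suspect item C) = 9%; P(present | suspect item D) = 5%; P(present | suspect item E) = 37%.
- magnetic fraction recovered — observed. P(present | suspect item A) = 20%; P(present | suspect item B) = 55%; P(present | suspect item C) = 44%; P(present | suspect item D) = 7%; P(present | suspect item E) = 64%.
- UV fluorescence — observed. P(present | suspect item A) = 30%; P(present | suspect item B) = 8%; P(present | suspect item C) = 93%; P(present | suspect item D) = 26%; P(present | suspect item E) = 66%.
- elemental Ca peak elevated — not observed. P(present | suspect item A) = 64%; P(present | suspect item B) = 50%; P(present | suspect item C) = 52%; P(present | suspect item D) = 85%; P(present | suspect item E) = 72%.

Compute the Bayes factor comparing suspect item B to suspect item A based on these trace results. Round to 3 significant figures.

0.503

Take the product of per-trace result likelihoods under each hypothesis (using 1 − P(present | H) for each absent trace result), then divide.
  suspect item B: 0.40 × 0.55 × 0.08 × (1 − 0.50) = 0.0088
  suspect item A: 0.81 × 0.20 × 0.30 × (1 − 0.64) = 0.017496
Bayes factor = 0.0088 / 0.017496 ≈ 0.503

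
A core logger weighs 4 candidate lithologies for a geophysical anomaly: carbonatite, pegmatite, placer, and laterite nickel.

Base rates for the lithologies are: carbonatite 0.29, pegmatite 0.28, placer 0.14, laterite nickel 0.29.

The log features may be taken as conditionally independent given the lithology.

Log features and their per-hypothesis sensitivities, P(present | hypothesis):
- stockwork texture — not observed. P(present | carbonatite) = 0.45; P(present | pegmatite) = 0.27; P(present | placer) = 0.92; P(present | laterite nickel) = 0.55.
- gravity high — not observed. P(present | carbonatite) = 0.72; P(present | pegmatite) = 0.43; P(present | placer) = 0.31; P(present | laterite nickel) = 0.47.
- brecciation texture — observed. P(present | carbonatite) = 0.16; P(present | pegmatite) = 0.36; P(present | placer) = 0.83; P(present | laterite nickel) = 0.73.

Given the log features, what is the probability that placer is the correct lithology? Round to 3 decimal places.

0.061

For each hypothesis, the unnormalized posterior weight is prior × product of the log feature likelihoods (using 1 − P(present | H) for each absent log feature):
  carbonatite: 0.29 × (1 − 0.45) × (1 − 0.72) × 0.16 = 0.0071456
  pegmatite: 0.28 × (1 − 0.27) × (1 − 0.43) × 0.36 = 0.041943
  placer: 0.14 × (1 − 0.92) × (1 − 0.31) × 0.83 = 0.0064142
  laterite nickel: 0.29 × (1 − 0.55) × (1 − 0.47) × 0.73 = 0.05049
The unnormalized weights sum to 0.10599.
P(placer | evidence) = 0.0064142 / 0.10599 ≈ 0.061.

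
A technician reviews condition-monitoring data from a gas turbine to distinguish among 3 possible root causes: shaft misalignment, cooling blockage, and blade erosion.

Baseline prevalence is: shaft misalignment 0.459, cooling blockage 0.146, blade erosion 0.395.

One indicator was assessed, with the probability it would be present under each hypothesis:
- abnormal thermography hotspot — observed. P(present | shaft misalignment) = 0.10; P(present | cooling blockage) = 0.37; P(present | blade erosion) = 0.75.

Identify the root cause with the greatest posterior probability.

blade erosion

By Bayes' rule, the unnormalized weight for each hypothesis is prior × likelihood:
  shaft misalignment: 0.459 × 0.10 = 0.0459
  cooling blockage: 0.146 × 0.37 = 0.05402
  blade erosion: 0.395 × 0.75 = 0.29625
The unnormalized weights sum to 0.39617.
P(shaft misalignment | evidence) ≈ 0.0459 / 0.39617 ≈ 0.116
P(cooling blockage | evidence) ≈ 0.05402 / 0.39617 ≈ 0.136
P(blade erosion | evidence) ≈ 0.29625 / 0.39617 ≈ 0.748
The largest is 0.748, so blade erosion is most probable.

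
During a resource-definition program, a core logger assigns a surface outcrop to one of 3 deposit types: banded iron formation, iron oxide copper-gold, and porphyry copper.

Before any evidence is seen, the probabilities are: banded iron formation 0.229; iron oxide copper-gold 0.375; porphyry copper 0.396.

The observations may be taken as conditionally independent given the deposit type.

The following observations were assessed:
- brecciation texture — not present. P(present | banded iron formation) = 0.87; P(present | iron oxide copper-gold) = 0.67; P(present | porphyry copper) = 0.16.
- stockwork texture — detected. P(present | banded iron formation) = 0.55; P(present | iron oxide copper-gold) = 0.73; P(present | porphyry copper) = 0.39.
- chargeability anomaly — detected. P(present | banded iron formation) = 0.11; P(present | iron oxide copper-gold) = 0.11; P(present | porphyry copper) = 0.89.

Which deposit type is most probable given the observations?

porphyry copper

By Bayes' rule with conditional independence, the unnormalized weight for each hypothesis is prior × ∏ likelihoods (using 1 − P(present | H) for each absent observation):
  banded iron formation: 0.229 × (1 − 0.87) × 0.55 × 0.11 = 0.0018011
  iron oxide copper-gold: 0.375 × (1 − 0.67) × 0.73 × 0.11 = 0.0099371
  porphyry copper: 0.396 × (1 − 0.16) × 0.39 × 0.89 = 0.11546
Normalizing constant Z = 0.0018011 + 0.0099371 + 0.11546 = 0.1272.
P(banded iron formation | evidence) ≈ 0.0018011 / 0.1272 ≈ 0.014
P(iron oxide copper-gold | evidence) ≈ 0.0099371 / 0.1272 ≈ 0.078
P(porphyry copper | evidence) ≈ 0.11546 / 0.1272 ≈ 0.908
The largest is 0.908, so porphyry copper is most probable.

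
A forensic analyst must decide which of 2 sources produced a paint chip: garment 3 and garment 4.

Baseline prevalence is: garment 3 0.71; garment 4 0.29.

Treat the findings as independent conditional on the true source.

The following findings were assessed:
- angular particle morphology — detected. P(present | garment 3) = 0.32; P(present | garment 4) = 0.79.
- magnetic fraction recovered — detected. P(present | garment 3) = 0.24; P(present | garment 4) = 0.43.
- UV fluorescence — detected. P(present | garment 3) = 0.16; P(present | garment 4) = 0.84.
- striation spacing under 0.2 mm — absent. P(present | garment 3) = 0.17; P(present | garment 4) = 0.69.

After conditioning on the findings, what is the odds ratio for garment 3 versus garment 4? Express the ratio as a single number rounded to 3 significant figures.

Unnormalized posterior weight (prior times the finding likelihoods) for each of the two hypotheses (using 1 − P(present | H) for each absent finding):
  garment 3: 0.71 × 0.32 × 0.24 × 0.16 × (1 − 0.17) = 0.0072413
  garment 4: 0.29 × 0.79 × 0.43 × 0.84 × (1 − 0.69) = 0.025653
Odds(garment 3 : garment 4) = 0.0072413 / 0.025653 ≈ 0.282.

0.282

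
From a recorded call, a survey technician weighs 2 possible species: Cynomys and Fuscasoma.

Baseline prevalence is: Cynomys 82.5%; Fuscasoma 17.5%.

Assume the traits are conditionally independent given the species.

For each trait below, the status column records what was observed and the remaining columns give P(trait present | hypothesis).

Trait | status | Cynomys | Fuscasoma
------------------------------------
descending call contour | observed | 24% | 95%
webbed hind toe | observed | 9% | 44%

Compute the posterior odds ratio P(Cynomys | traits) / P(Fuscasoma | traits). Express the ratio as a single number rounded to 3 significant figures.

The normalizing constant cancels in an odds ratio, so compute prior × likelihood for the two hypotheses only:
  Cynomys: 0.825 × 0.24 × 0.09 = 0.01782
  Fuscasoma: 0.175 × 0.95 × 0.44 = 0.07315
Posterior odds = 0.01782 / 0.07315 ≈ 0.244.

0.244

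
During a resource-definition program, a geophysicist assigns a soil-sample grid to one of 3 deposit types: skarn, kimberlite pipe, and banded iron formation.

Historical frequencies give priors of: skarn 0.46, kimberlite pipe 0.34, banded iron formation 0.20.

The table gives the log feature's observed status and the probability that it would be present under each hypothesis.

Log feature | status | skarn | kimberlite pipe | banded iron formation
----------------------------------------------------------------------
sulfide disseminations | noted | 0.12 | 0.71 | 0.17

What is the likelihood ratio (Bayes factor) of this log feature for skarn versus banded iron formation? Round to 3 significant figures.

Likelihood of this log feature under each hypothesis:
  skarn: 0.12
  banded iron formation: 0.17
Bayes factor = 0.12 / 0.17 ≈ 0.706

0.706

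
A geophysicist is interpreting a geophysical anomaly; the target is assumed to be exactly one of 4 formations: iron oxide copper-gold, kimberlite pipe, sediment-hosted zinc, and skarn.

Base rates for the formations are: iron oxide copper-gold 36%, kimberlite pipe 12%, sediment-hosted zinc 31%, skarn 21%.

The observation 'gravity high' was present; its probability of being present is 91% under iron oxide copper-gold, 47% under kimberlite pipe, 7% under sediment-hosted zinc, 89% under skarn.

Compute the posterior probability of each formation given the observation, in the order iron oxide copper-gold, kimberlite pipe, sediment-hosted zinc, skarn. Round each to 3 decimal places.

By Bayes' rule, the unnormalized weight for each hypothesis is prior × likelihood:
  iron oxide copper-gold: 0.36 × 0.91 = 0.3276
  kimberlite pipe: 0.12 × 0.47 = 0.0564
  sediment-hosted zinc: 0.31 × 0.07 = 0.0217
  skarn: 0.21 × 0.89 = 0.1869
Marginal likelihood of the evidence = 0.5926.
P(iron oxide copper-gold | evidence) = 0.3276 / 0.5926 ≈ 0.553
P(kimberlite pipe | evidence) = 0.0564 / 0.5926 ≈ 0.095
P(sediment-hosted zinc | evidence) = 0.0217 / 0.5926 ≈ 0.037
P(skarn | evidence) = 0.1869 / 0.5926 ≈ 0.315

0.553, 0.095, 0.037, 0.315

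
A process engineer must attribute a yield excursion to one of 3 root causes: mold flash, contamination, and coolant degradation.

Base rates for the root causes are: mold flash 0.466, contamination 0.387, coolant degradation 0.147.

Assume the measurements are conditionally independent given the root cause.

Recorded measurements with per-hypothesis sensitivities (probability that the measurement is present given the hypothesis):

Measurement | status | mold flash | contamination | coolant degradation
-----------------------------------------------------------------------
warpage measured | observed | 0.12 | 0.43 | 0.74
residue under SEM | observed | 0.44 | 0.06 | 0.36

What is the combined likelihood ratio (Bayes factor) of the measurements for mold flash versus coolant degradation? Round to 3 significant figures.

Joint likelihood of the measurement pattern under each hypothesis:
  mold flash: 0.12 × 0.44 = 0.0528
  coolant degradation: 0.74 × 0.36 = 0.2664
Bayes factor = 0.0528 / 0.2664 ≈ 0.198

0.198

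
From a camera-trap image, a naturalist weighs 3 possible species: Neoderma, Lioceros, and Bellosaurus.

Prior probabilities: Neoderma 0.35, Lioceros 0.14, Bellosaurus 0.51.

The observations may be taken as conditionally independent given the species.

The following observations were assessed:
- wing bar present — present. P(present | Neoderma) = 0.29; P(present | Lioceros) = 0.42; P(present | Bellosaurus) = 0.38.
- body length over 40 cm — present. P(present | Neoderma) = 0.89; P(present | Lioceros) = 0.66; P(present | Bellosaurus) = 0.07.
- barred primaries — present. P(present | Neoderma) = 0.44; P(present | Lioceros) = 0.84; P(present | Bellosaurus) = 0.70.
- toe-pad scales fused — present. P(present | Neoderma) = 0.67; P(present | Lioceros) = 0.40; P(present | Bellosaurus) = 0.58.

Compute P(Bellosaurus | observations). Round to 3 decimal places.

0.122

Multiply each prior by the joint likelihood of the evidence pattern:
  Neoderma: 0.35 × 0.29 × 0.89 × 0.44 × 0.67 = 0.026631
  Lioceros: 0.14 × 0.42 × 0.66 × 0.84 × 0.40 = 0.013039
  Bellosaurus: 0.51 × 0.38 × 0.07 × 0.70 × 0.58 = 0.0055078
The unnormalized weights sum to 0.045178.
P(Bellosaurus | evidence) = 0.0055078 / 0.045178 ≈ 0.122.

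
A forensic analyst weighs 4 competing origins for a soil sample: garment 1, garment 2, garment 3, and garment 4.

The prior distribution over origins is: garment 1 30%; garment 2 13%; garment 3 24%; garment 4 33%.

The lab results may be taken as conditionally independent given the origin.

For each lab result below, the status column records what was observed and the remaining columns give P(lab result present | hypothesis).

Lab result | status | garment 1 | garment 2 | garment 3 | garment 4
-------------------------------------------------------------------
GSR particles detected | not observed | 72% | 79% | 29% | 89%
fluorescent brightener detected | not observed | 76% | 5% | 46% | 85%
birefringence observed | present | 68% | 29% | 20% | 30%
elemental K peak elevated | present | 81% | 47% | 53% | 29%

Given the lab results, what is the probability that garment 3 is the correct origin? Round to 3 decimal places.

0.392

For each hypothesis, the unnormalized posterior weight is prior × product of the lab result likelihoods (using 1 − P(present | H) for each absent lab result):
  garment 1: 0.30 × (1 − 0.72) × (1 − 0.76) × 0.68 × 0.81 = 0.011104
  garment 2: 0.13 × (1 − 0.79) × (1 − 0.05) × 0.29 × 0.47 = 0.0035349
  garment 3: 0.24 × (1 − 0.29) × (1 − 0.46) × 0.20 × 0.53 = 0.0097537
  garment 4: 0.33 × (1 − 0.89) × (1 − 0.85) × 0.30 × 0.29 = 0.00047372
The unnormalized weights sum to 0.024866.
P(garment 3 | evidence) = 0.0097537 / 0.024866 ≈ 0.392.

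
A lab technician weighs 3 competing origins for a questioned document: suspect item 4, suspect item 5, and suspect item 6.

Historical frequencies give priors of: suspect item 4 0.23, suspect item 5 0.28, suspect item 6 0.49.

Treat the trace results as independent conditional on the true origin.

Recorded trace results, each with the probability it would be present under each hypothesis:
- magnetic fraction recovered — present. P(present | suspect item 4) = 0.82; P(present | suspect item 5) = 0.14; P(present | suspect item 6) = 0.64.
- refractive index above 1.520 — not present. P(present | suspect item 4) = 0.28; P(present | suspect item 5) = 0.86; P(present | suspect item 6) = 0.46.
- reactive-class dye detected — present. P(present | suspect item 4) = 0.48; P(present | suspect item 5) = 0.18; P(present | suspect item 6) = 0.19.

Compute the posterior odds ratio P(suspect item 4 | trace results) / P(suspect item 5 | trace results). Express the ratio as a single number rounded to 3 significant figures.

66.0

Unnormalized posterior weight (prior times the trace result likelihoods) for each of the two hypotheses (using 1 − P(present | H) for each absent trace result):
  suspect item 4: 0.23 × 0.82 × (1 − 0.28) × 0.48 = 0.06518
  suspect item 5: 0.28 × 0.14 × (1 − 0.86) × 0.18 = 0.00098784
Posterior odds = 0.06518 / 0.00098784 ≈ 66.0.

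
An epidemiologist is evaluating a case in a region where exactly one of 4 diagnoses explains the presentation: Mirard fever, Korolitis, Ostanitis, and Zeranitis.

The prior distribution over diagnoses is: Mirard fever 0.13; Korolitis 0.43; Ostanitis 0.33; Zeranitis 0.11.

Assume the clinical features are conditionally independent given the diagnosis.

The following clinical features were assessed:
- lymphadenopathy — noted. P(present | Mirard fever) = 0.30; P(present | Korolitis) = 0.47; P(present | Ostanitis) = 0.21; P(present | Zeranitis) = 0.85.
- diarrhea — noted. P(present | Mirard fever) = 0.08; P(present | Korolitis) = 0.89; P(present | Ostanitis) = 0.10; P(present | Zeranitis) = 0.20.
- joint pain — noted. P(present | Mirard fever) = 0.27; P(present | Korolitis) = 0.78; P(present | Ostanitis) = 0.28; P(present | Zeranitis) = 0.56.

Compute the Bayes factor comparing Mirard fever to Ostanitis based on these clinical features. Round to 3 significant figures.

Take the product of per-clinical feature likelihoods under each hypothesis, then divide.
  Mirard fever: 0.30 × 0.08 × 0.27 = 0.00648
  Ostanitis: 0.21 × 0.10 × 0.28 = 0.00588
Bayes factor = 0.00648 / 0.00588 ≈ 1.10

1.10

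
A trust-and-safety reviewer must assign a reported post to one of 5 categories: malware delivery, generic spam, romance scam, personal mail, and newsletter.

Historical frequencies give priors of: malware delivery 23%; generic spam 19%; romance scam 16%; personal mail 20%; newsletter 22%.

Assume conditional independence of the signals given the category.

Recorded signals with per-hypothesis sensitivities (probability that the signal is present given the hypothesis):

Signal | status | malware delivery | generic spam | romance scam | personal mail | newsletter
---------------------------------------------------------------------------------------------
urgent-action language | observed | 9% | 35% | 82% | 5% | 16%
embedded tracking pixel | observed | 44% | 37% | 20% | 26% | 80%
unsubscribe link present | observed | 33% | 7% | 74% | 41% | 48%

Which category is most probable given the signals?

romance scam

Multiply each prior by the joint likelihood of the signal pattern:
  malware delivery: 0.23 × 0.09 × 0.44 × 0.33 = 0.0030056
  generic spam: 0.19 × 0.35 × 0.37 × 0.07 = 0.0017223
  romance scam: 0.16 × 0.82 × 0.20 × 0.74 = 0.019418
  personal mail: 0.20 × 0.05 × 0.26 × 0.41 = 0.001066
  newsletter: 0.22 × 0.16 × 0.80 × 0.48 = 0.013517
Normalizing constant Z = 0.0030056 + 0.0017223 + 0.019418 + 0.001066 + 0.013517 = 0.038728.
P(malware delivery | evidence) ≈ 0.0030056 / 0.038728 ≈ 0.078
P(generic spam | evidence) ≈ 0.0017223 / 0.038728 ≈ 0.044
P(romance scam | evidence) ≈ 0.019418 / 0.038728 ≈ 0.501
P(personal mail | evidence) ≈ 0.001066 / 0.038728 ≈ 0.028
P(newsletter | evidence) ≈ 0.013517 / 0.038728 ≈ 0.349
The largest is 0.501, so romance scam is most probable.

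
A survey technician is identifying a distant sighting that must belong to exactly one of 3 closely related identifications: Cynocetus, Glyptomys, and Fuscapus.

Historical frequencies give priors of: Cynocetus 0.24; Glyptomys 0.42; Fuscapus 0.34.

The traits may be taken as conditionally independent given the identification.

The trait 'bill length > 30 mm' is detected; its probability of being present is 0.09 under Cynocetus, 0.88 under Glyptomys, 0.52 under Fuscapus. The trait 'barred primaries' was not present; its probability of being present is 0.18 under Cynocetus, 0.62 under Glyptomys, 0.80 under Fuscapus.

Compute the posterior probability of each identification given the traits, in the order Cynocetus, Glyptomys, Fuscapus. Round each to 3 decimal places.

0.092, 0.726, 0.183

Multiply each prior by the joint likelihood of the trait pattern (using 1 − P(present | H) for each absent trait):
  Cynocetus: 0.24 × 0.09 × (1 − 0.18) = 0.017712
  Glyptomys: 0.42 × 0.88 × (1 − 0.62) = 0.14045
  Fuscapus: 0.34 × 0.52 × (1 − 0.80) = 0.03536
Normalizing constant Z = 0.017712 + 0.14045 + 0.03536 = 0.19352.
P(Cynocetus | evidence) = 0.017712 / 0.19352 ≈ 0.092
P(Glyptomys | evidence) = 0.14045 / 0.19352 ≈ 0.726
P(Fuscapus | evidence) = 0.03536 / 0.19352 ≈ 0.183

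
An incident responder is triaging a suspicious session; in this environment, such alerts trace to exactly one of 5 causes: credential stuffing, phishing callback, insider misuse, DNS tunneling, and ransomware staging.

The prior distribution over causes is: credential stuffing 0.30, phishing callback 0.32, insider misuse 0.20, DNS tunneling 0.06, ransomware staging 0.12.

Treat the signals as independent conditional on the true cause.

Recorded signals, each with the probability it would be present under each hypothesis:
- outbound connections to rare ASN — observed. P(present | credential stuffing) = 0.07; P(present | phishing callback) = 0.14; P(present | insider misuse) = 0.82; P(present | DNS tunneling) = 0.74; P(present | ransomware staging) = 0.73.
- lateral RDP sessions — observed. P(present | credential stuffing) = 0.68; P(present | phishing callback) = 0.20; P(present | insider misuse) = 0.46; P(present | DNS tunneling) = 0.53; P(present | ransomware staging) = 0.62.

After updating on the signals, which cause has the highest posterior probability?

For each hypothesis, the unnormalized posterior weight is prior × product of the signal likelihoods:
  credential stuffing: 0.30 × 0.07 × 0.68 = 0.01428
  phishing callback: 0.32 × 0.14 × 0.20 = 0.00896
  insider misuse: 0.20 × 0.82 × 0.46 = 0.07544
  DNS tunneling: 0.06 × 0.74 × 0.53 = 0.023532
  ransomware staging: 0.12 × 0.73 × 0.62 = 0.054312
The unnormalized weights sum to 0.17652.
P(credential stuffing | evidence) ≈ 0.01428 / 0.17652 ≈ 0.081
P(phishing callback | evidence) ≈ 0.00896 / 0.17652 ≈ 0.051
P(insider misuse | evidence) ≈ 0.07544 / 0.17652 ≈ 0.427
P(DNS tunneling | evidence) ≈ 0.023532 / 0.17652 ≈ 0.133
P(ransomware staging | evidence) ≈ 0.054312 / 0.17652 ≈ 0.308
The largest is 0.427, so insider misuse is most probable.

insider misuse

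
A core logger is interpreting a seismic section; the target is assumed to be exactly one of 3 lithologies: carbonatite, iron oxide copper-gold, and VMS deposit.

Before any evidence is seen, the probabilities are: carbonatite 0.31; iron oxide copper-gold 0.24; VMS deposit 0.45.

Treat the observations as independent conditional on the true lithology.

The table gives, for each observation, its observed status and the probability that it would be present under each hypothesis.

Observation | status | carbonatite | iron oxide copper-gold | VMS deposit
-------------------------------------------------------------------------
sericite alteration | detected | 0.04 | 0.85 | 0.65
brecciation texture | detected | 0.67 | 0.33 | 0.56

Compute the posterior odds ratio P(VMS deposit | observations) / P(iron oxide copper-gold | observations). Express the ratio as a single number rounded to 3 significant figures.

Unnormalized posterior weight (prior times the observation likelihoods) for each of the two hypotheses:
  VMS deposit: 0.45 × 0.65 × 0.56 = 0.1638
  iron oxide copper-gold: 0.24 × 0.85 × 0.33 = 0.06732
Posterior odds = 0.1638 / 0.06732 ≈ 2.43.

2.43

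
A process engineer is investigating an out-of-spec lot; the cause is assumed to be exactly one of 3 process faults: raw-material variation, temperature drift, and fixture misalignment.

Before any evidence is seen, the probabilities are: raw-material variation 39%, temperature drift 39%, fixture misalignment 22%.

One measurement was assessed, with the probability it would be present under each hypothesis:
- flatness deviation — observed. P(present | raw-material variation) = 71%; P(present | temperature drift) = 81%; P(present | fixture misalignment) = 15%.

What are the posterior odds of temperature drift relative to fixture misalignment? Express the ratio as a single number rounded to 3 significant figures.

Posterior odds equal prior odds times the likelihood ratio; only the two competing hypotheses matter.
  temperature drift: 0.39 × 0.81 = 0.3159
  fixture misalignment: 0.22 × 0.15 = 0.033
Posterior odds = 0.3159 / 0.033 ≈ 9.57.

9.57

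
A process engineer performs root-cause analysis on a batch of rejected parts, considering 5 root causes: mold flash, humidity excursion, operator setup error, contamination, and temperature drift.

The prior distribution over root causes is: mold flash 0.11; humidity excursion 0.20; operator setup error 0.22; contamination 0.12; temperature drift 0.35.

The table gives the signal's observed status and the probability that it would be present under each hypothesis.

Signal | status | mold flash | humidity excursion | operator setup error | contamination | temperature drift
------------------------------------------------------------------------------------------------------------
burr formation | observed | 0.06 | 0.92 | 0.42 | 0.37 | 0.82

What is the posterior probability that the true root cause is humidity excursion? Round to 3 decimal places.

Multiply each prior by the likelihood of the signal:
  mold flash: 0.11 × 0.06 = 0.0066
  humidity excursion: 0.20 × 0.92 = 0.184
  operator setup error: 0.22 × 0.42 = 0.0924
  contamination: 0.12 × 0.37 = 0.0444
  temperature drift: 0.35 × 0.82 = 0.287
The unnormalized weights sum to 0.6144.
P(humidity excursion | evidence) = 0.184 / 0.6144 ≈ 0.299.

0.299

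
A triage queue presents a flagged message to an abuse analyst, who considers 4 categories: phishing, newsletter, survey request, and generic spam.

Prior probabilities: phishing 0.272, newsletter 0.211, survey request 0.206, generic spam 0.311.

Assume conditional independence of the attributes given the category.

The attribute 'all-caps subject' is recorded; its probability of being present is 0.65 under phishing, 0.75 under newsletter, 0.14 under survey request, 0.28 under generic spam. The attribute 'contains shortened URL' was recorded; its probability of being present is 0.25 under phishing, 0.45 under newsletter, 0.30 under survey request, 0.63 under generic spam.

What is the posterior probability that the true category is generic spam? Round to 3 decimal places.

0.307

For each hypothesis, the unnormalized posterior weight is prior × product of the attribute likelihoods:
  phishing: 0.272 × 0.65 × 0.25 = 0.0442
  newsletter: 0.211 × 0.75 × 0.45 = 0.071212
  survey request: 0.206 × 0.14 × 0.30 = 0.008652
  generic spam: 0.311 × 0.28 × 0.63 = 0.05486
Marginal likelihood of the evidence = 0.17892.
P(generic spam | evidence) = 0.05486 / 0.17892 ≈ 0.307.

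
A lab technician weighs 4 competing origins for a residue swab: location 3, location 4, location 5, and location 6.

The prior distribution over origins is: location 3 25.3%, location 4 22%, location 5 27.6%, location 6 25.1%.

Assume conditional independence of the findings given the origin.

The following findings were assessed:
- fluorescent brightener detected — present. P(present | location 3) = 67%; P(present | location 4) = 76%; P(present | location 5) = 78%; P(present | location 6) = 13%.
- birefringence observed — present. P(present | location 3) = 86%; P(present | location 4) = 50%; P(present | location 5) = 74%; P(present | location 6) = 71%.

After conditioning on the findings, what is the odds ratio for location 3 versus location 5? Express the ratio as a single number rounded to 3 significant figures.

0.915

Unnormalized posterior weight (prior times the finding likelihoods) for each of the two hypotheses:
  location 3: 0.253 × 0.67 × 0.86 = 0.14578
  location 5: 0.276 × 0.78 × 0.74 = 0.15931
Posterior odds = 0.14578 / 0.15931 ≈ 0.915.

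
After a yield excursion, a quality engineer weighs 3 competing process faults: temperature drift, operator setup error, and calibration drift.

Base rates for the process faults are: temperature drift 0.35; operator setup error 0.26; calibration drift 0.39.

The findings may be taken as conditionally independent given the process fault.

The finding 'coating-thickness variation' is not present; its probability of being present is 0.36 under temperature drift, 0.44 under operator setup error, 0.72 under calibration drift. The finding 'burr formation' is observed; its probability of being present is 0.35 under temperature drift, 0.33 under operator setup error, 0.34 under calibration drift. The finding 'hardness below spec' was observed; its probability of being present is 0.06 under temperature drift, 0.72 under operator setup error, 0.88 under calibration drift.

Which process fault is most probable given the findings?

For each hypothesis, the unnormalized posterior weight is prior × product of the finding likelihoods (using 1 − P(present | H) for each absent finding):
  temperature drift: 0.35 × (1 − 0.36) × 0.35 × 0.06 = 0.004704
  operator setup error: 0.26 × (1 − 0.44) × 0.33 × 0.72 = 0.034595
  calibration drift: 0.39 × (1 − 0.72) × 0.34 × 0.88 = 0.032673
Marginal likelihood of the evidence = 0.071971.
P(temperature drift | evidence) ≈ 0.004704 / 0.071971 ≈ 0.065
P(operator setup error | evidence) ≈ 0.034595 / 0.071971 ≈ 0.481
P(calibration drift | evidence) ≈ 0.032673 / 0.071971 ≈ 0.454
The largest is 0.481, so operator setup error is most probable.

operator setup error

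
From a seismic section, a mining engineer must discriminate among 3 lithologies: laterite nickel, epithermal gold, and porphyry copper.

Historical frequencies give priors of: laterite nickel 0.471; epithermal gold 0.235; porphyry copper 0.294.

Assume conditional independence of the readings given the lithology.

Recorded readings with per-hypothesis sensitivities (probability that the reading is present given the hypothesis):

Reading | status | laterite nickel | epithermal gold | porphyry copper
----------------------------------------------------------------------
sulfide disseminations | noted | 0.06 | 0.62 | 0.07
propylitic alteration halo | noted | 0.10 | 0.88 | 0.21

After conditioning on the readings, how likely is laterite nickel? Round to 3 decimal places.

0.021

Multiply each prior by the joint likelihood of the reading pattern:
  laterite nickel: 0.471 × 0.06 × 0.10 = 0.002826
  epithermal gold: 0.235 × 0.62 × 0.88 = 0.12822
  porphyry copper: 0.294 × 0.07 × 0.21 = 0.0043218
The unnormalized weights sum to 0.13536.
P(laterite nickel | evidence) = 0.002826 / 0.13536 ≈ 0.021.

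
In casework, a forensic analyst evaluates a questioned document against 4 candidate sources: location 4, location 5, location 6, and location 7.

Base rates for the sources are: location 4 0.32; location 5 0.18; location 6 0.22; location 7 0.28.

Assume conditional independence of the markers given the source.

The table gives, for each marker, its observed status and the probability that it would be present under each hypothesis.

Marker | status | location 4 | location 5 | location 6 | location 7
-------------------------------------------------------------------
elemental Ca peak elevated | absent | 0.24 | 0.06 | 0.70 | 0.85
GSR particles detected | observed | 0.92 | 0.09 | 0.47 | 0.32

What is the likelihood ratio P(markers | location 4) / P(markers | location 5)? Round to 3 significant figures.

The Bayes factor is the ratio of the joint likelihoods of the marker pattern under the two hypotheses (using 1 − P(present | H) for each absent marker).
  location 4: (1 − 0.24) × 0.92 = 0.6992
  location 5: (1 − 0.06) × 0.09 = 0.0846
Bayes factor = 0.6992 / 0.0846 ≈ 8.26

8.26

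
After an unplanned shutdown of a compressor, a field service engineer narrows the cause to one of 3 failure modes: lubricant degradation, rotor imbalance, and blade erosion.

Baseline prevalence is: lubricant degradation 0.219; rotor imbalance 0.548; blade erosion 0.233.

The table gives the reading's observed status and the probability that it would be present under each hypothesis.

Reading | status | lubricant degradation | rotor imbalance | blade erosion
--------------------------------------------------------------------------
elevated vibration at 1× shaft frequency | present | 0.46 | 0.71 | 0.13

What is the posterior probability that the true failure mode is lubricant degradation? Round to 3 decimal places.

Multiply each prior by the likelihood of the reading:
  lubricant degradation: 0.219 × 0.46 = 0.10074
  rotor imbalance: 0.548 × 0.71 = 0.38908
  blade erosion: 0.233 × 0.13 = 0.03029
Normalizing constant Z = 0.10074 + 0.38908 + 0.03029 = 0.52011.
P(lubricant degradation | evidence) = 0.10074 / 0.52011 ≈ 0.194.

0.194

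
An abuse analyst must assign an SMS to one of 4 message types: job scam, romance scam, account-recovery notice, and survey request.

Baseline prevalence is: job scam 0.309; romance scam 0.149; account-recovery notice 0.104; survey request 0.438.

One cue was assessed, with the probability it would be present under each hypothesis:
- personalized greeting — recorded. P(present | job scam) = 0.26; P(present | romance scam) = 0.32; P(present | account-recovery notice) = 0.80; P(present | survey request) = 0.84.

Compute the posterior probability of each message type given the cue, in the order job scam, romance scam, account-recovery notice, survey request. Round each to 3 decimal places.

Multiply each prior by the likelihood of the cue:
  job scam: 0.309 × 0.26 = 0.08034
  romance scam: 0.149 × 0.32 = 0.04768
  account-recovery notice: 0.104 × 0.80 = 0.0832
  survey request: 0.438 × 0.84 = 0.36792
Normalizing constant Z = 0.08034 + 0.04768 + 0.0832 + 0.36792 = 0.57914.
P(job scam | evidence) = 0.08034 / 0.57914 ≈ 0.139
P(romance scam | evidence) = 0.04768 / 0.57914 ≈ 0.082
P(account-recovery notice | evidence) = 0.0832 / 0.57914 ≈ 0.144
P(survey request | evidence) = 0.36792 / 0.57914 ≈ 0.635

0.139, 0.082, 0.144, 0.635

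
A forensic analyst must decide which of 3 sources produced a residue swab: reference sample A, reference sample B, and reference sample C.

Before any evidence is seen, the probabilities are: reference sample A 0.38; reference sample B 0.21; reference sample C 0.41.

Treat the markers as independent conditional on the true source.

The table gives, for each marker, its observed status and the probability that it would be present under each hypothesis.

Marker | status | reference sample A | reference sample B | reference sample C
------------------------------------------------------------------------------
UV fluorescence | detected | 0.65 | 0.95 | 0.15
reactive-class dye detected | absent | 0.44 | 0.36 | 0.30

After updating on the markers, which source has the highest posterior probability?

reference sample A

By Bayes' rule with conditional independence, the unnormalized weight for each hypothesis is prior × ∏ likelihoods (using 1 − P(present | H) for each absent marker):
  reference sample A: 0.38 × 0.65 × (1 − 0.44) = 0.13832
  reference sample B: 0.21 × 0.95 × (1 − 0.36) = 0.12768
  reference sample C: 0.41 × 0.15 × (1 − 0.30) = 0.04305
Marginal likelihood of the evidence = 0.30905.
P(reference sample A | evidence) ≈ 0.13832 / 0.30905 ≈ 0.448
P(reference sample B | evidence) ≈ 0.12768 / 0.30905 ≈ 0.413
P(reference sample C | evidence) ≈ 0.04305 / 0.30905 ≈ 0.139
The largest is 0.448, so reference sample A is most probable.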